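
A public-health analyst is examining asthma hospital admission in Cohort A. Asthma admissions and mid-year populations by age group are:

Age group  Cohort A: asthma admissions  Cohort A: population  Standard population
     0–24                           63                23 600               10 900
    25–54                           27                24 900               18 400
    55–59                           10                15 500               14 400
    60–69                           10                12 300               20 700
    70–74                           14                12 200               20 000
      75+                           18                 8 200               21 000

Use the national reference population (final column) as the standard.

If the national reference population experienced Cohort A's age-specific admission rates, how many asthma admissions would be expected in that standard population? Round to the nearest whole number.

Age-specific rates per 10 000 for Cohort A: 26.69, 10.84, 6.45, 8.13, 11.48, 21.95.
Expected asthma admissions = Σ (standard pop × age-specific rate ÷ 10 000)
= 10 900×26.69/10 000 + 18 400×10.84/10 000 + 14 400×6.45/10 000 + 20 700×8.13/10 000 + 20 000×11.48/10 000 + 21 000×21.95/10 000
= 29.10 + 19.95 + 9.29 + 16.83 + 22.95 + 46.10 = 144.22.

144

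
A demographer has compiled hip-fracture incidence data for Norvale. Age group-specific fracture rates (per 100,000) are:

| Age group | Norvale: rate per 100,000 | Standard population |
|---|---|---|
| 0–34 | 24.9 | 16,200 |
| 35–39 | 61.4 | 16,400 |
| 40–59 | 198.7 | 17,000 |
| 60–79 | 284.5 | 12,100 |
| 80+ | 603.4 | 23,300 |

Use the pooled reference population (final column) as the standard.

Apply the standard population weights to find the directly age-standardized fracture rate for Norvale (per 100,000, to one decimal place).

Standard total = 85,000; weights = 0.1906, 0.1929, 0.2000, 0.1424, 0.2741.
Standardized rate: 0.1906×24.9 + 0.1929×61.4 + 0.2000×198.7 + 0.1424×284.5 + 0.2741×603.4 = 262.2342 per 100,000.

262.2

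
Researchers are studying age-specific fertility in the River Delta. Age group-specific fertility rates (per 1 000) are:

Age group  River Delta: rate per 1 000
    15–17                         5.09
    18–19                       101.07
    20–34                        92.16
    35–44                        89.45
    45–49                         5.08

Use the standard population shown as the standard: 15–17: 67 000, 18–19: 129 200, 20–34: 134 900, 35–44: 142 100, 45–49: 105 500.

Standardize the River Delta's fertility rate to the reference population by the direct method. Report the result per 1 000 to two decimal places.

Standard total = 578 700; weights = 0.1158, 0.2233, 0.2331, 0.2456, 0.1823.
Standardized rate: 0.1158×5.09 + 0.2233×101.07 + 0.2331×92.16 + 0.2456×89.45 + 0.1823×5.08 = 67.5280 per 1 000.

67.53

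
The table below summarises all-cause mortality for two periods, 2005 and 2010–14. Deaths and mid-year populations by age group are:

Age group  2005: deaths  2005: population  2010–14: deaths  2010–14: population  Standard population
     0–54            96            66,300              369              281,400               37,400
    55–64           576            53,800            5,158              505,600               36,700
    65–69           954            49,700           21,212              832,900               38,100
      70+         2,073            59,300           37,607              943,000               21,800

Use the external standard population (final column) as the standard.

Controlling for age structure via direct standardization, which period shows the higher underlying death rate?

2010–14

Age-specific rates per 1,000 for 2005: 1.448, 10.706, 19.195, 34.958.
For 2010–14: 1.311, 10.202, 25.468, 39.880.
Standard total = 134,000; weights = 0.2791, 0.2739, 0.2843, 0.1627.
2005: 0.2791×1.448 + 0.2739×10.706 + 0.2843×19.195 + 0.1627×34.958 = 14.4813 per 1,000.
2010–14: 0.2791×1.311 + 0.2739×10.202 + 0.2843×25.468 + 0.1627×39.880 = 16.8892 per 1,000.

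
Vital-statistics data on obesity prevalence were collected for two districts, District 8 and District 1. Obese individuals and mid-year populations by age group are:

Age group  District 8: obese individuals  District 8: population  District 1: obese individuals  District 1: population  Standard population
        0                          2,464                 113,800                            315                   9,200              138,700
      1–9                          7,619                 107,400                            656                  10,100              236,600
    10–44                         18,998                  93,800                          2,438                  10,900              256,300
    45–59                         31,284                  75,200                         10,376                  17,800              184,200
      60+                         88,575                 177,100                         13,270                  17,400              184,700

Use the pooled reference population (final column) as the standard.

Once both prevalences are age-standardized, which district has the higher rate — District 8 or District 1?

Age-specific rates per 1,000 for District 8: 21.652, 70.940, 202.537, 416.011, 500.141.
For District 1: 34.239, 64.950, 223.670, 582.921, 762.644.
Standard total = 1,000,500; weights = 0.1386, 0.2365, 0.2562, 0.1841, 0.1846.
District 8: 0.1386×21.652 + 0.2365×70.940 + 0.2562×202.537 + 0.1841×416.011 + 0.1846×500.141 = 240.5829 per 1,000.
District 1: 0.1386×34.239 + 0.2365×64.950 + 0.2562×223.670 + 0.1841×582.921 + 0.1846×762.644 = 325.5144 per 1,000.

District 1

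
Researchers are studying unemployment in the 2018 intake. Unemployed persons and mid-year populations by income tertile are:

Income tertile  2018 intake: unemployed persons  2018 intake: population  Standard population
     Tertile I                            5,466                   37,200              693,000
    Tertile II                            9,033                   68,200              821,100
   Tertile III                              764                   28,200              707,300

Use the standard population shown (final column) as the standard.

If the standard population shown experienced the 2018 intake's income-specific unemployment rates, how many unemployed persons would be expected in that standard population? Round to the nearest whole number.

229742

Income-specific rates per 1,000 for the 2018 intake: 146.935, 132.449, 27.092.
Expected unemployed persons = Σ (standard pop × income-specific rate ÷ 1,000)
= 693,000×146.935/1,000 + 821,100×132.449/1,000 + 707,300×27.092/1,000
= 101826.29 + 108753.61 + 19162.31 = 229742.21.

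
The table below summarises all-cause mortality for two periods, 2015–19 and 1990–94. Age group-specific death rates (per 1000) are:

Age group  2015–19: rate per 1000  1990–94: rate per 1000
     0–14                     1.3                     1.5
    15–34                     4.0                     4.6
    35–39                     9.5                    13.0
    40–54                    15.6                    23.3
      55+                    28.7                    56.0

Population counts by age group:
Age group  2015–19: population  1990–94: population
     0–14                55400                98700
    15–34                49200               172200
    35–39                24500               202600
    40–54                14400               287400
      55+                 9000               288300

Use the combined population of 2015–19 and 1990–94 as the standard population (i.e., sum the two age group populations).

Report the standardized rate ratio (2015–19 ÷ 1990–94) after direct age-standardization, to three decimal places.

Combined standard total = 1201700; weights = 0.1282, 0.1842, 0.1890, 0.2511, 0.2474.
2015–19: 0.1282×1.3 + 0.1842×4.0 + 0.1890×9.5 + 0.2511×15.6 + 0.2474×28.7 = 13.7172 per 1000.
1990–94: 0.1282×1.5 + 0.1842×4.6 + 0.1890×13.0 + 0.2511×23.3 + 0.2474×56.0 = 23.2027 per 1000.
Ratio = 13.7172 ÷ 23.2027 = 0.59119.

0.591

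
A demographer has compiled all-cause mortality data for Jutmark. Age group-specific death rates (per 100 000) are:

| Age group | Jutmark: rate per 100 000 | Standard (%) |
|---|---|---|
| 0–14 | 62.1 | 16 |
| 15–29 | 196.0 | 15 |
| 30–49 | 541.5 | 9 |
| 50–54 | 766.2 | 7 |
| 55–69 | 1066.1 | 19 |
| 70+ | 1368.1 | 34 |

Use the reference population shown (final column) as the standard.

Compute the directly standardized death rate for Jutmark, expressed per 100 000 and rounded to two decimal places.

809.42

Standard weights: 0.16, 0.15, 0.09, 0.07, 0.19, 0.34.
Standardized rate: 0.1600×62.1 + 0.1500×196.0 + 0.0900×541.5 + 0.0700×766.2 + 0.1900×1066.1 + 0.3400×1368.1 = 809.4180 per 100 000.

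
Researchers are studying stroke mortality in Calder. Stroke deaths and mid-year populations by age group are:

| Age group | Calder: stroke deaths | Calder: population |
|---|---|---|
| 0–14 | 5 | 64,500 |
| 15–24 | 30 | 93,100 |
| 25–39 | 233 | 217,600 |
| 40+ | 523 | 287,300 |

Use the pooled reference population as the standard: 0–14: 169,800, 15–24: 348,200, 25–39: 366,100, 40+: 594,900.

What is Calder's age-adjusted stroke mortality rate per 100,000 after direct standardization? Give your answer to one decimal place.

Age-specific rates per 100,000 for Calder: 7.75, 32.22, 107.08, 182.04.
Standard total = 1,479,000; weights = 0.1148, 0.2354, 0.2475, 0.4022.
Standardized rate: 0.1148×7.75 + 0.2354×32.22 + 0.2475×107.08 + 0.4022×182.04 = 108.2034 per 100,000.

108.2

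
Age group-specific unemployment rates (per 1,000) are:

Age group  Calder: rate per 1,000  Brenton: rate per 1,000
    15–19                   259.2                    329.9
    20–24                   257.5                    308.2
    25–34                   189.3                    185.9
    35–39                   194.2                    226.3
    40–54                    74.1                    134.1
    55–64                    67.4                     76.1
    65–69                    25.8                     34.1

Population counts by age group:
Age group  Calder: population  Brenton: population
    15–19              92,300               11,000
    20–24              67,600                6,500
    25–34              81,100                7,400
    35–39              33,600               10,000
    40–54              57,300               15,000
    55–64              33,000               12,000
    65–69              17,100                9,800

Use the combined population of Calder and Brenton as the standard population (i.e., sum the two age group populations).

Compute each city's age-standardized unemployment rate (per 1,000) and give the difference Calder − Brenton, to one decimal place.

Combined standard total = 453,700; weights = 0.2277, 0.1633, 0.1951, 0.0961, 0.1594, 0.0992, 0.0593.
Calder: 0.2277×259.2 + 0.1633×257.5 + 0.1951×189.3 + 0.0961×194.2 + 0.1594×74.1 + 0.0992×67.4 + 0.0593×25.8 = 176.6822 per 1,000.
Brenton: 0.2277×329.9 + 0.1633×308.2 + 0.1951×185.9 + 0.0961×226.3 + 0.1594×134.1 + 0.0992×76.1 + 0.0593×34.1 = 214.3979 per 1,000.
Difference = 176.6822 − 214.3979 = -37.7157.

-37.7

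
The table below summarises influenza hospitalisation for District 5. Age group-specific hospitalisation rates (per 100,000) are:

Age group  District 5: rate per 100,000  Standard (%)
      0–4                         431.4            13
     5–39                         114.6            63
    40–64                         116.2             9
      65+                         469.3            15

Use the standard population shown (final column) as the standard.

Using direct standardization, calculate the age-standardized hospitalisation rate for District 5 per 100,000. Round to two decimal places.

Standard weights: 0.13, 0.63, 0.09, 0.15.
Standardized rate: 0.1300×431.4 + 0.6300×114.6 + 0.0900×116.2 + 0.1500×469.3 = 209.1330 per 100,000.

209.13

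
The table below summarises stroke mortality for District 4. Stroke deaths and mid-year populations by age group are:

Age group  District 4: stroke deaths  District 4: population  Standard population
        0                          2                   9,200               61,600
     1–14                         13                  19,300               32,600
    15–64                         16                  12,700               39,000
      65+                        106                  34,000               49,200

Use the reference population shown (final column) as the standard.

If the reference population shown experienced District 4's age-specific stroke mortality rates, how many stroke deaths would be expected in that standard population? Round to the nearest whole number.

238

Age-specific rates per 100,000 for District 4: 21.74, 67.36, 125.98, 311.76.
Expected stroke deaths = Σ (standard pop × age-specific rate ÷ 100,000)
= 61,600×21.74/100,000 + 32,600×67.36/100,000 + 39,000×125.98/100,000 + 49,200×311.76/100,000
= 13.39 + 21.96 + 49.13 + 153.39 = 237.87.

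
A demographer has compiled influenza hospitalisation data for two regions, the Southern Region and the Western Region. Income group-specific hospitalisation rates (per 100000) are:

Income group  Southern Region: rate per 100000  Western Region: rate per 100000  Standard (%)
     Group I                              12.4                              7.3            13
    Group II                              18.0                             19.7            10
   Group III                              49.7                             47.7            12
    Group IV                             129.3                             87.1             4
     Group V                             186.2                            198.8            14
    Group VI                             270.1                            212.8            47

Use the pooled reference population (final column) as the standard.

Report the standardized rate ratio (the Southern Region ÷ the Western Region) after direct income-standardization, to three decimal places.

1.197

Standard weights: 0.13, 0.10, 0.12, 0.04, 0.14, 0.47.
The Southern Region: 0.1300×12.4 + 0.1000×18.0 + 0.1200×49.7 + 0.0400×129.3 + 0.1400×186.2 + 0.4700×270.1 = 167.5630 per 100000.
The Western Region: 0.1300×7.3 + 0.1000×19.7 + 0.1200×47.7 + 0.0400×87.1 + 0.1400×198.8 + 0.4700×212.8 = 139.9750 per 100000.
Ratio = 167.5630 ÷ 139.9750 = 1.19709.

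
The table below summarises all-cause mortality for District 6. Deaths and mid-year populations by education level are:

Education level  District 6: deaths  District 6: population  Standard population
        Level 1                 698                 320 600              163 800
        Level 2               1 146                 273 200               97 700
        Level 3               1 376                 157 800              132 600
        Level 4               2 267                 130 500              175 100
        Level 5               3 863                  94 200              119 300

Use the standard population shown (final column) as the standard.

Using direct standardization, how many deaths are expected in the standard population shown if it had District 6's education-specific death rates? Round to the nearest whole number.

Education-specific rates per 1 000 for District 6: 2.177, 4.195, 8.720, 17.372, 41.008.
Expected deaths = Σ (standard pop × education-specific rate ÷ 1 000)
= 163 800×2.177/1 000 + 97 700×4.195/1 000 + 132 600×8.720/1 000 + 175 100×17.372/1 000 + 119 300×41.008/1 000
= 356.62 + 409.83 + 1156.26 + 3041.78 + 4892.31 = 9856.79.

9857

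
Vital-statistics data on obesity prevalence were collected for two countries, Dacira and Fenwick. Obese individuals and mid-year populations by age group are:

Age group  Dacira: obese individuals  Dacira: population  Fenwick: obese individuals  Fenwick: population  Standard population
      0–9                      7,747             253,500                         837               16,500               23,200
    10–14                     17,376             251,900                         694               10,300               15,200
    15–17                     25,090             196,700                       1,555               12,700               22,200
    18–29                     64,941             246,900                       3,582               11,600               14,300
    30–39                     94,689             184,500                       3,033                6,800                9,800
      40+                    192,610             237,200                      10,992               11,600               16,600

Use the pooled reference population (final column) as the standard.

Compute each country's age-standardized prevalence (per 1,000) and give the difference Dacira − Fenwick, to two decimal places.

Age-specific rates per 1,000 for Dacira: 30.560, 68.980, 127.555, 263.026, 513.220, 812.015.
For Fenwick: 50.727, 67.379, 122.441, 308.793, 446.029, 947.586.
Standard total = 101,300; weights = 0.2290, 0.1500, 0.2192, 0.1412, 0.0967, 0.1639.
Dacira: 0.2290×30.560 + 0.1500×68.980 + 0.2192×127.555 + 0.1412×263.026 + 0.0967×513.220 + 0.1639×812.015 = 265.1478 per 1,000.
Fenwick: 0.2290×50.727 + 0.1500×67.379 + 0.2192×122.441 + 0.1412×308.793 + 0.0967×446.029 + 0.1639×947.586 = 290.5822 per 1,000.
Difference = 265.1478 − 290.5822 = -25.4344.

-25.43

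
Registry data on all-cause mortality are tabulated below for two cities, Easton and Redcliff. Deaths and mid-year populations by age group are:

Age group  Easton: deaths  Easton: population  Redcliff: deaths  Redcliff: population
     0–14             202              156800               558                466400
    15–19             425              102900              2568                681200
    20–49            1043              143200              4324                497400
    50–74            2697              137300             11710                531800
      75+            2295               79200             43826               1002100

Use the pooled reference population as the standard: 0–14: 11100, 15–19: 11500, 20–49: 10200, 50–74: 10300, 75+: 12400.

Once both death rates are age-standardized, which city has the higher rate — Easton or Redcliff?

Redcliff

Age-specific rates per 100000 for Easton: 128.83, 413.02, 728.35, 1964.31, 2897.73.
For Redcliff: 119.64, 376.98, 869.32, 2201.96, 4373.42.
Standard total = 55500; weights = 0.2000, 0.2072, 0.1838, 0.1856, 0.2234.
Easton: 0.2000×128.83 + 0.2072×413.02 + 0.1838×728.35 + 0.1856×1964.31 + 0.2234×2897.73 = 1257.1739 per 100000.
Redcliff: 0.2000×119.64 + 0.2072×376.98 + 0.1838×869.32 + 0.1856×2201.96 + 0.2234×4373.42 = 1647.5831 per 100000.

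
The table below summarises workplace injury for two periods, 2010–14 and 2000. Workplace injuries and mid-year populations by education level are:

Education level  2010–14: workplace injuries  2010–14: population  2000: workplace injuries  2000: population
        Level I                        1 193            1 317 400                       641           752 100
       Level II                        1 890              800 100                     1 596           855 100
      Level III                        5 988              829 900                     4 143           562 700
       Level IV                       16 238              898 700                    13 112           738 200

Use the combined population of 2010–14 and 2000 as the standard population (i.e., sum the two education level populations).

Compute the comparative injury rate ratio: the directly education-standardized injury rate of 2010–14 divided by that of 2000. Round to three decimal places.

Education-specific rates per 10 000 for 2010–14: 9.06, 23.62, 72.15, 180.68.
For 2000: 8.52, 18.66, 73.63, 177.62.
Combined standard total = 6 754 200; weights = 0.3064, 0.2451, 0.2062, 0.2424.
2010–14: 0.3064×9.06 + 0.2451×23.62 + 0.2062×72.15 + 0.2424×180.68 = 67.2294 per 10 000.
2000: 0.3064×8.52 + 0.2451×18.66 + 0.2062×73.63 + 0.2424×177.62 = 65.4130 per 10 000.
Ratio = 67.2294 ÷ 65.4130 = 1.02777.

1.028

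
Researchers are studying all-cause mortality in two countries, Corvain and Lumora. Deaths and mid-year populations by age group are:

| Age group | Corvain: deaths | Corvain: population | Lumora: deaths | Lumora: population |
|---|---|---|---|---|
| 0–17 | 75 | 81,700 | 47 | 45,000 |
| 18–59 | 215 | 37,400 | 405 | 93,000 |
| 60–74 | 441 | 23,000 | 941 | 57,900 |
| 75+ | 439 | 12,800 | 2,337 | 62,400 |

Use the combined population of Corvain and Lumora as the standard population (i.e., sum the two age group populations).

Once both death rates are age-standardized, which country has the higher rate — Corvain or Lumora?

Corvain

Age-specific rates per 1,000 for Corvain: 0.918, 5.749, 19.174, 34.297.
For Lumora: 1.044, 4.355, 16.252, 37.452.
Combined standard total = 413,200; weights = 0.3066, 0.3156, 0.1958, 0.1820.
Corvain: 0.3066×0.918 + 0.3156×5.749 + 0.1958×19.174 + 0.1820×34.297 = 12.0916 per 1,000.
Lumora: 0.3066×1.044 + 0.3156×4.355 + 0.1958×16.252 + 0.1820×37.452 = 11.6926 per 1,000.
The crude rates (7.55 vs 14.44) would put Lumora higher, but that reflects its age composition; once standardized to a common age structure, Corvain has the higher underlying rate.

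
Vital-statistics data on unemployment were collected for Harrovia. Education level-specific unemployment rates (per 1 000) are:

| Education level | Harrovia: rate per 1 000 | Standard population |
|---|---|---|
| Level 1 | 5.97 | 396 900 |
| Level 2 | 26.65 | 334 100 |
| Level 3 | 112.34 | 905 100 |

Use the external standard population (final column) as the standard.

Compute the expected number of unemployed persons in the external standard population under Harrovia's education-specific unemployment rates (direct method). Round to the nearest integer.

112952

Expected unemployed persons = Σ (standard pop × education-specific rate ÷ 1 000)
= 396 900×5.97/1 000 + 334 100×26.65/1 000 + 905 100×112.34/1 000
= 2369.49 + 8903.76 + 101678.93 = 112952.19.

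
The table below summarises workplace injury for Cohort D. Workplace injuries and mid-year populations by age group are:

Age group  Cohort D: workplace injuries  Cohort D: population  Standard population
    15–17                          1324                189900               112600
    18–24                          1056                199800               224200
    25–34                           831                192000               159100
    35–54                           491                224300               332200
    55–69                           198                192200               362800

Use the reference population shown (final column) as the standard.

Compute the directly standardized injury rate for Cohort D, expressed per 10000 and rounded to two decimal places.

31.57

Age-specific rates per 10000 for Cohort D: 69.72, 52.85, 43.28, 21.89, 10.30.
Standard total = 1190900; weights = 0.0946, 0.1883, 0.1336, 0.2789, 0.3046.
Standardized rate: 0.0946×69.72 + 0.1883×52.85 + 0.1336×43.28 + 0.2789×21.89 + 0.3046×10.30 = 31.5691 per 10000.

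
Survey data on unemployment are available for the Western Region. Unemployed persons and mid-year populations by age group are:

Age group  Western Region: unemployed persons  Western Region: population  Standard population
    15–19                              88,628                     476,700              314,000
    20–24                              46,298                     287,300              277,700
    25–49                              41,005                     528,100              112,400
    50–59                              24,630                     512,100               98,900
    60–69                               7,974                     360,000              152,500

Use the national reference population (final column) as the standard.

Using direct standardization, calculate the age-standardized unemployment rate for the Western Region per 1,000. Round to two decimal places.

125.58

Age-specific rates per 1,000 for the Western Region: 185.920, 161.149, 77.646, 48.096, 22.150.
Standard total = 955,500; weights = 0.3286, 0.2906, 0.1176, 0.1035, 0.1596.
Standardized rate: 0.3286×185.920 + 0.2906×161.149 + 0.1176×77.646 + 0.1035×48.096 + 0.1596×22.150 = 125.5801 per 1,000.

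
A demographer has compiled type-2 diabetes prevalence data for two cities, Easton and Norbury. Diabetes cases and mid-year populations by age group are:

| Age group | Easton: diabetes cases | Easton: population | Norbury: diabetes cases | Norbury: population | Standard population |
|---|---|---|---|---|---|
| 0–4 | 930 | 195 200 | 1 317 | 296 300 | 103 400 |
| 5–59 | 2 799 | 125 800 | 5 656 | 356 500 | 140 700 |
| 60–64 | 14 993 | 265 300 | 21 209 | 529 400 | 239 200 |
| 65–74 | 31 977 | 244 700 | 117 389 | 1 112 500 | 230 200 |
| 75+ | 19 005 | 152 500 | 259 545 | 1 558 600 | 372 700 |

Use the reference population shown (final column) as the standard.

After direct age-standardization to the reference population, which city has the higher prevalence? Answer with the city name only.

Age-specific rates per 1 000 for Easton: 4.764, 22.250, 56.513, 130.678, 124.623.
For Norbury: 4.445, 15.865, 40.062, 105.518, 166.524.
Standard total = 1 086 200; weights = 0.0952, 0.1295, 0.2202, 0.2119, 0.3431.
Easton: 0.0952×4.764 + 0.1295×22.250 + 0.2202×56.513 + 0.2119×130.678 + 0.3431×124.623 = 86.2367 per 1 000.
Norbury: 0.0952×4.445 + 0.1295×15.865 + 0.2202×40.062 + 0.2119×105.518 + 0.3431×166.524 = 90.8016 per 1 000.

Norbury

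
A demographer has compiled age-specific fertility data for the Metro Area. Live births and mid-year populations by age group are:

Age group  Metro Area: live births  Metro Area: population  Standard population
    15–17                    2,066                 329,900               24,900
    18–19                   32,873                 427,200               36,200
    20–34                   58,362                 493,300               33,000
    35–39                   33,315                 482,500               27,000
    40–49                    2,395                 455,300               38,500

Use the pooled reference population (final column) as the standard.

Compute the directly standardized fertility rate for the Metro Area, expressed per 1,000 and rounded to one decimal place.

55.8

Age-specific rates per 1,000 for the Metro Area: 6.263, 76.950, 118.309, 69.047, 5.260.
Standard total = 159,600; weights = 0.1560, 0.2268, 0.2068, 0.1692, 0.2412.
Standardized rate: 0.1560×6.263 + 0.2268×76.950 + 0.2068×118.309 + 0.1692×69.047 + 0.2412×5.260 = 55.8428 per 1,000.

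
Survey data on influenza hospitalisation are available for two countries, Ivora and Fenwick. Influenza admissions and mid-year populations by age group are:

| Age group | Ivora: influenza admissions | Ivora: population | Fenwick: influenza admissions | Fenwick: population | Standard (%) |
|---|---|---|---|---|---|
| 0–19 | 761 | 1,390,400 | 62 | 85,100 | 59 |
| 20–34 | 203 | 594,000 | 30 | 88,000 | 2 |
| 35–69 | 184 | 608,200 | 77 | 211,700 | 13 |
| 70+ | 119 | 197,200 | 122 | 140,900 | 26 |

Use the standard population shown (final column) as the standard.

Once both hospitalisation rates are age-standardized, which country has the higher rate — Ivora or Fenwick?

Fenwick

Age-specific rates per 100,000 for Ivora: 54.73, 34.18, 30.25, 60.34.
For Fenwick: 72.86, 34.09, 36.37, 86.59.
Standard weights: 0.59, 0.02, 0.13, 0.26.
Ivora: 0.5900×54.73 + 0.0200×34.18 + 0.1300×30.25 + 0.2600×60.34 = 52.5982 per 100,000.
Fenwick: 0.5900×72.86 + 0.0200×34.09 + 0.1300×36.37 + 0.2600×86.59 = 70.9074 per 100,000.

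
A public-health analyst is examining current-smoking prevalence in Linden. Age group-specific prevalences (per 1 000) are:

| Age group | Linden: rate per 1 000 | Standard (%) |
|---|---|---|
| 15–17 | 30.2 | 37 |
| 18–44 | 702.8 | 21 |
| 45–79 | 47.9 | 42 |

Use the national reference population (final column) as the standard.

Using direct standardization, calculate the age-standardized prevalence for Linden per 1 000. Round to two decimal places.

178.88

Standard weights: 0.37, 0.21, 0.42.
Standardized rate: 0.3700×30.2 + 0.2100×702.8 + 0.4200×47.9 = 178.8800 per 1 000.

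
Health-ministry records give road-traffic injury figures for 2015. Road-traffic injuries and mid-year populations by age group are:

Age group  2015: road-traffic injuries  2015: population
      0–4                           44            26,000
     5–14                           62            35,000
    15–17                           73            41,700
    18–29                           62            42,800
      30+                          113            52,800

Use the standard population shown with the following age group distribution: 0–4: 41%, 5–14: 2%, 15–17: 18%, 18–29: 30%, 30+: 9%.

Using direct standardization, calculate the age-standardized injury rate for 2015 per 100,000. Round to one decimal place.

Age-specific rates per 100,000 for 2015: 169.23, 177.14, 175.06, 144.86, 214.02.
Standard weights: 0.41, 0.02, 0.18, 0.30, 0.09.
Standardized rate: 0.4100×169.23 + 0.0200×177.14 + 0.1800×175.06 + 0.3000×144.86 + 0.0900×214.02 = 167.1576 per 100,000.

167.2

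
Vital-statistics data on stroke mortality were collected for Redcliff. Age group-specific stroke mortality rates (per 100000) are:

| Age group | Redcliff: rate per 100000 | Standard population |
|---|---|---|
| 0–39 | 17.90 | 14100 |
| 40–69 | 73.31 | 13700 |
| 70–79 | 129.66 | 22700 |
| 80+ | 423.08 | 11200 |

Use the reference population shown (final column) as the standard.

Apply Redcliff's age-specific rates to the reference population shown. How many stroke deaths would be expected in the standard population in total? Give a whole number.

89

Expected stroke deaths = Σ (standard pop × age-specific rate ÷ 100000)
= 14100×17.90/100000 + 13700×73.31/100000 + 22700×129.66/100000 + 11200×423.08/100000
= 2.52 + 10.04 + 29.43 + 47.38 = 89.39.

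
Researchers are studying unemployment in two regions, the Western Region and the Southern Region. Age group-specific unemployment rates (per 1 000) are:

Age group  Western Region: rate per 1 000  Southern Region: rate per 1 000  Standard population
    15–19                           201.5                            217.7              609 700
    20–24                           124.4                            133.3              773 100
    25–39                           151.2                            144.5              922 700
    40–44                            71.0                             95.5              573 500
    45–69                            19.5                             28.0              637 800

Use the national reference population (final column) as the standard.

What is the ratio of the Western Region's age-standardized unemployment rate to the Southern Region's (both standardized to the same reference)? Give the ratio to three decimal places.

Standard total = 3 516 800; weights = 0.1734, 0.2198, 0.2624, 0.1631, 0.1814.
The Western Region: 0.1734×201.5 + 0.2198×124.4 + 0.2624×151.2 + 0.1631×71.0 + 0.1814×19.5 = 117.0655 per 1 000.
The Southern Region: 0.1734×217.7 + 0.2198×133.3 + 0.2624×144.5 + 0.1631×95.5 + 0.1814×28.0 = 125.6096 per 1 000.
Ratio = 117.0655 ÷ 125.6096 = 0.93198.

0.932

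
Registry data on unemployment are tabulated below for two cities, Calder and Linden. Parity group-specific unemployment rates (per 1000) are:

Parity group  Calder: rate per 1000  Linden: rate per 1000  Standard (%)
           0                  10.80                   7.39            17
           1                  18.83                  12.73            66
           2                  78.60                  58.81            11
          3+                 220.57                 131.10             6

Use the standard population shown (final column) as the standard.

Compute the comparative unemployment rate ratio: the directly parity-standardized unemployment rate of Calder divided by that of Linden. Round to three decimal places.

Standard weights: 0.17, 0.66, 0.11, 0.06.
Calder: 0.1700×10.80 + 0.6600×18.83 + 0.1100×78.60 + 0.0600×220.57 = 36.1440 per 1000.
Linden: 0.1700×7.39 + 0.6600×12.73 + 0.1100×58.81 + 0.0600×131.10 = 23.9932 per 1000.
Ratio = 36.1440 ÷ 23.9932 = 1.50643.

1.506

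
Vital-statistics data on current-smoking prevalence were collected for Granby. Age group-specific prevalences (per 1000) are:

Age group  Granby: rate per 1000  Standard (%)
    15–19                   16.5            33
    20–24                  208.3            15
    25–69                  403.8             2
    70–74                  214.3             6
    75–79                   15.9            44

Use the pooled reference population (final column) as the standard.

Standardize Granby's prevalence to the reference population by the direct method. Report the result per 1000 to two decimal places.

Standard weights: 0.33, 0.15, 0.02, 0.06, 0.44.
Standardized rate: 0.3300×16.5 + 0.1500×208.3 + 0.0200×403.8 + 0.0600×214.3 + 0.4400×15.9 = 64.6200 per 1000.

64.62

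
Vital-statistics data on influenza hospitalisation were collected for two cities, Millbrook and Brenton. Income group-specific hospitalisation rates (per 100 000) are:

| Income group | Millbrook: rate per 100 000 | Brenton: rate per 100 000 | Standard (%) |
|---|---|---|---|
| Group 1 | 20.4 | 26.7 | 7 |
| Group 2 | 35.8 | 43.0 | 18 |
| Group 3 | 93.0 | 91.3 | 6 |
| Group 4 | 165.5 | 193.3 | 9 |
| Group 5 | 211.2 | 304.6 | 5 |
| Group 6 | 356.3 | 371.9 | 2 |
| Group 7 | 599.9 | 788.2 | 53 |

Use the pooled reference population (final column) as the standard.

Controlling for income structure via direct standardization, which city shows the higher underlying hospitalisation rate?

Standard weights: 0.07, 0.18, 0.06, 0.09, 0.05, 0.02, 0.53.
Millbrook: 0.0700×20.4 + 0.1800×35.8 + 0.0600×93.0 + 0.0900×165.5 + 0.0500×211.2 + 0.0200×356.3 + 0.5300×599.9 = 363.9800 per 100 000.
Brenton: 0.0700×26.7 + 0.1800×43.0 + 0.0600×91.3 + 0.0900×193.3 + 0.0500×304.6 + 0.0200×371.9 + 0.5300×788.2 = 472.8980 per 100 000.

Brenton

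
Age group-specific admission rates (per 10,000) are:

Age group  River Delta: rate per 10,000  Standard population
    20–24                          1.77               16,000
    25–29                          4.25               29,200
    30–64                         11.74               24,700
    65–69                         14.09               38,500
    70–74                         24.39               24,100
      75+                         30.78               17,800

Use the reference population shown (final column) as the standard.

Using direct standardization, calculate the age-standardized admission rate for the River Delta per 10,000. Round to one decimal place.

14.1

Standard total = 150,300; weights = 0.1065, 0.1943, 0.1643, 0.2562, 0.1603, 0.1184.
Standardized rate: 0.1065×1.77 + 0.1943×4.25 + 0.1643×11.74 + 0.2562×14.09 + 0.1603×24.39 + 0.1184×30.78 = 14.1088 per 10,000.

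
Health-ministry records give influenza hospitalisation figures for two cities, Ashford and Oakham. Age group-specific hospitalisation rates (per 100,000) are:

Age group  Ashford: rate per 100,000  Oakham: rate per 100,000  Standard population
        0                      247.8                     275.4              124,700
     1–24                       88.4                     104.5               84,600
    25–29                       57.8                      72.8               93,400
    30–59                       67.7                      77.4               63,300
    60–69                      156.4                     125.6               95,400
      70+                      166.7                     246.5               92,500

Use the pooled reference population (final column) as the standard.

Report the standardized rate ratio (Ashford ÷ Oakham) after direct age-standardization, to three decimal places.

Standard total = 553,900; weights = 0.2251, 0.1527, 0.1686, 0.1143, 0.1722, 0.1670.
Ashford: 0.2251×247.8 + 0.1527×88.4 + 0.1686×57.8 + 0.1143×67.7 + 0.1722×156.4 + 0.1670×166.7 = 141.5482 per 100,000.
Oakham: 0.2251×275.4 + 0.1527×104.5 + 0.1686×72.8 + 0.1143×77.4 + 0.1722×125.6 + 0.1670×246.5 = 161.8803 per 100,000.
Ratio = 141.5482 ÷ 161.8803 = 0.87440.

0.874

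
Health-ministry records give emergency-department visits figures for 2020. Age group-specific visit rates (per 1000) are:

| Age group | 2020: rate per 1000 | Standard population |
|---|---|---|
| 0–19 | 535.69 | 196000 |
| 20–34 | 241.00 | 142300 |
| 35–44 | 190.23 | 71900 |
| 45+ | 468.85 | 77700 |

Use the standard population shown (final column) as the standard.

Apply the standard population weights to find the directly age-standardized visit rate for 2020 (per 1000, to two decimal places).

Standard total = 487900; weights = 0.4017, 0.2917, 0.1474, 0.1593.
Standardized rate: 0.4017×535.69 + 0.2917×241.00 + 0.1474×190.23 + 0.1593×468.85 = 388.1876 per 1000.

388.19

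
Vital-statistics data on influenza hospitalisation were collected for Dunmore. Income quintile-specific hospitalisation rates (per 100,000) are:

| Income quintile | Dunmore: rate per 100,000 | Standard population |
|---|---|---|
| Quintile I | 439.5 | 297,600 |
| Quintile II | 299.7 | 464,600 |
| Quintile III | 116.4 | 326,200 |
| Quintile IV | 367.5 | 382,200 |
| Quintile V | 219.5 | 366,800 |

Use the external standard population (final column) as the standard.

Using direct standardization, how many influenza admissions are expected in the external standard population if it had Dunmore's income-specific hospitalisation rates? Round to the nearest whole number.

5290

Expected influenza admissions = Σ (standard pop × income-specific rate ÷ 100,000)
= 297,600×439.5/100,000 + 464,600×299.7/100,000 + 326,200×116.4/100,000 + 382,200×367.5/100,000 + 366,800×219.5/100,000
= 1307.95 + 1392.41 + 379.70 + 1404.59 + 805.13 = 5289.77.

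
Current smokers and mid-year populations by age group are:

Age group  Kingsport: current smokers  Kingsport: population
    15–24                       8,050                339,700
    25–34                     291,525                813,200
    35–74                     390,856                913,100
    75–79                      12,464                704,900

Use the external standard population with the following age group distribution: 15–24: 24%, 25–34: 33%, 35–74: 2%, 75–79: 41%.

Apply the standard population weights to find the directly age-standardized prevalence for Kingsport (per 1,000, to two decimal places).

Age-specific rates per 1,000 for Kingsport: 23.697, 358.491, 428.054, 17.682.
Standard weights: 0.24, 0.33, 0.02, 0.41.
Standardized rate: 0.2400×23.697 + 0.3300×358.491 + 0.0200×428.054 + 0.4100×17.682 = 139.8001 per 1,000.

139.80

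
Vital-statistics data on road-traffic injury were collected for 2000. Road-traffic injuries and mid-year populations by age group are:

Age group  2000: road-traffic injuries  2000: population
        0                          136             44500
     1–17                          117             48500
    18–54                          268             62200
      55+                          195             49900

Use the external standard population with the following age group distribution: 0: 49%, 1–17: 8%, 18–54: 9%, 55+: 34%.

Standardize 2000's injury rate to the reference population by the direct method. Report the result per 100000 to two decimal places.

Age-specific rates per 100000 for 2000: 305.62, 241.24, 430.87, 390.78.
Standard weights: 0.49, 0.08, 0.09, 0.34.
Standardized rate: 0.4900×305.62 + 0.0800×241.24 + 0.0900×430.87 + 0.3400×390.78 = 340.6956 per 100000.

340.70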